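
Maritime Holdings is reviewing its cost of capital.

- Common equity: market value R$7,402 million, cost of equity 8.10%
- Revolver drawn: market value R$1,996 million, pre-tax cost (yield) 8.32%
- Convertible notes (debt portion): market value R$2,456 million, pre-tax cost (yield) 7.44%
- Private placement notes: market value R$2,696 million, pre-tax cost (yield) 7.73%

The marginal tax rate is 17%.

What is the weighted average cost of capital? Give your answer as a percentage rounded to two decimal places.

Total capital V = 7402 + 1996 + 2456 + 2696 = 14550.
Equity: weight = 7402/14550 = 0.5087; cost = 8.1%.
Revolver drawn: weight = 1996/14550 = 0.1372; after-tax cost = 8.32% × (1 − 17%) = 6.9056%.
Convertible notes (debt portion): weight = 2456/14550 = 0.1688; after-tax cost = 7.44% × (1 − 17%) = 6.1752%.
Private placement notes: weight = 2696/14550 = 0.1853; after-tax cost = 7.73% × (1 − 17%) = 6.4159%.
WACC = 0.5087 × 8.1000% + 0.1372 × 6.9056% + 0.1688 × 6.1752% + 0.1853 × 6.4159% = 7.2992%.

7.30%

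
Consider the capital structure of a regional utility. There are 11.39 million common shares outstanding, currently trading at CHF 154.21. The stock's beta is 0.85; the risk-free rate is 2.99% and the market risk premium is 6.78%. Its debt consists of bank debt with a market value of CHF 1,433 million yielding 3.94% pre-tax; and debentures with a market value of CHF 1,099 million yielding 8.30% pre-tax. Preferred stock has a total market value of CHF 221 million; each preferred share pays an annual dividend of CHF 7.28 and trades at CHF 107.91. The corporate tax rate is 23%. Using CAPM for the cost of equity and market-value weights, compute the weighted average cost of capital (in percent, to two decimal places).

6.26%

Cost of equity via CAPM: Re = 2.99% + 0.85 × 6.78% = 8.7530%.
Cost of preferred: Rp = 7.28 / 107.91 = 6.7464%.
Market value of equity E = 154.21 × 11.39m = 1756.4519m.
Total capital V = 1756.4519 + 221 + 1433 + 1099 = 4509.4519.
Equity: weight = 1756.4519/4509.4519 = 0.3895; cost = 8.753%.
Preferred: weight = 221/4509.4519 = 0.0490; cost = 6.7464%.
Bank debt: weight = 1433/4509.4519 = 0.3178; after-tax cost = 3.94% × (1 − 23%) = 3.0338%.
Debentures: weight = 1099/4509.4519 = 0.2437; after-tax cost = 8.3% × (1 − 23%) = 6.3910%.
WACC = 0.3895 × 8.7530% + 0.0490 × 6.7464% + 0.3178 × 3.0338% + 0.2437 × 6.3910% = 6.2616%.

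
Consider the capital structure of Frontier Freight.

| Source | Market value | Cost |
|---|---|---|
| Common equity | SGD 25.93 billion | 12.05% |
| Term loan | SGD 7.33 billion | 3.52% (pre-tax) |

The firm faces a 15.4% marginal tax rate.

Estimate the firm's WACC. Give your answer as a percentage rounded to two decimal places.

Total capital V = 25.93 + 7.33 = 33.26.
Equity: weight = 25.93/33.26 = 0.7796; cost = 12.05%.
Term loan: weight = 7.33/33.26 = 0.2204; after-tax cost = 3.52% × (1 − 15.4%) = 2.9779%.
WACC = 0.7796 × 12.0500% + 0.2204 × 2.9779% = 10.0507%.

10.05%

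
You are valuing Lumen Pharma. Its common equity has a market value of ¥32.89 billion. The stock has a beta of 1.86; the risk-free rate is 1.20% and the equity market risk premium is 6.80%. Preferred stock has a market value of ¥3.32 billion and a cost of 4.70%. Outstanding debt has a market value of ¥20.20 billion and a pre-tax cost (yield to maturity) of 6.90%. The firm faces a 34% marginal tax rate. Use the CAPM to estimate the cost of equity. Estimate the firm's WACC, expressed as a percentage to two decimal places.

Cost of equity via CAPM: Re = 1.2% + 1.86 × 6.8% = 13.8480%.
Total capital V = 32.89 + 3.32 + 20.2 = 56.41.
Equity: weight = 32.89/56.41 = 0.5831; cost = 13.848%.
Preferred: weight = 3.32/56.41 = 0.0589; cost = 4.7%.
Debt: weight = 20.2/56.41 = 0.3581; after-tax cost = 6.9% × (1 − 34%) = 4.5540%.
WACC = 0.5831 × 13.8480% + 0.0589 × 4.7000% + 0.3581 × 4.5540% = 9.9815%.

9.98%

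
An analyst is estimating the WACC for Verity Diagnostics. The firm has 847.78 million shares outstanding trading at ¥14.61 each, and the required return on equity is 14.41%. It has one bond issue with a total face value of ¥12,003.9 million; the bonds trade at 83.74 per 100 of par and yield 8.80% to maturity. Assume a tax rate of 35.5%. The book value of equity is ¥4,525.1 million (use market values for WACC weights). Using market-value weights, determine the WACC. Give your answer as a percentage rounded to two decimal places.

Market value of equity E = 14.61 × 847.78m = 12386.0658m. Market value of debt D = 12003.9m × 83.74/100 = 10052.06586m.
Total capital V = 12386.0658 + 10052.06586 = 22438.13166.
Equity: weight = 12386.0658/22438.13166 = 0.5520; cost = 14.41%.
Bonds outstanding: weight = 10052.06586/22438.13166 = 0.4480; after-tax cost = 8.8% × (1 − 35.5%) = 5.6760%.
WACC = 0.5520 × 14.4100% + 0.4480 × 5.6760% = 10.4973%.

10.50%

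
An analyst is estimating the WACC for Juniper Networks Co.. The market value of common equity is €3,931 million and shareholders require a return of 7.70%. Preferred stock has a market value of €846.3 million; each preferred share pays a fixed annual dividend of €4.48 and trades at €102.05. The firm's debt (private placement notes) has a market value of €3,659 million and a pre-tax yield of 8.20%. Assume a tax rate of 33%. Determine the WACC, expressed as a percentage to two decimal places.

6.41%

Cost of preferred: Rp = 4.48 / 102.05 = 4.3900%.
Total capital V = 3931 + 846.3 + 3659 = 8436.3.
Equity: weight = 3931/8436.3 = 0.4660; cost = 7.7%.
Preferred: weight = 846.3/8436.3 = 0.1003; cost = 4.39%.
Private placement notes: weight = 3659/8436.3 = 0.4337; after-tax cost = 8.2% × (1 − 33%) = 5.4940%.
WACC = 0.4660 × 7.7000% + 0.1003 × 4.3900% + 0.4337 × 5.4940% = 6.4112%.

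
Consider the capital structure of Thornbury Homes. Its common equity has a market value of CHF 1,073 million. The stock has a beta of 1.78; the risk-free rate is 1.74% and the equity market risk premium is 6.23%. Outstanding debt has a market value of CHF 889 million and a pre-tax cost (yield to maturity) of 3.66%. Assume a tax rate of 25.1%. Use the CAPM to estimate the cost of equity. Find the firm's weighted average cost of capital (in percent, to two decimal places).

8.26%

Cost of equity via CAPM: Re = 1.74% + 1.78 × 6.23% = 12.8294%.
Total capital V = 1073 + 889 = 1962.
Equity: weight = 1073/1962 = 0.5469; cost = 12.8294%.
Debt: weight = 889/1962 = 0.4531; after-tax cost = 3.66% × (1 − 25.1%) = 2.7413%.
WACC = 0.5469 × 12.8294% + 0.4531 × 2.7413% = 8.2584%.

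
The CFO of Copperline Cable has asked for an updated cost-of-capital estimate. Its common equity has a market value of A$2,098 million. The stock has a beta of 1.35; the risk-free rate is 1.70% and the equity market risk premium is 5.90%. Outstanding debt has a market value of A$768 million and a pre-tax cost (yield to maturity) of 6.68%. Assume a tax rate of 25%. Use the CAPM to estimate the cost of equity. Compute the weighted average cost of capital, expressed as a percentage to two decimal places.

Cost of equity via CAPM: Re = 1.7% + 1.35 × 5.9% = 9.6650%.
Total capital V = 2098 + 768 = 2866.
Equity: weight = 2098/2866 = 0.7320; cost = 9.665%.
Debt: weight = 768/2866 = 0.2680; after-tax cost = 6.68% × (1 − 25%) = 5.0100%.
WACC = 0.7320 × 9.6650% + 0.2680 × 5.0100% = 8.4176%.

8.42%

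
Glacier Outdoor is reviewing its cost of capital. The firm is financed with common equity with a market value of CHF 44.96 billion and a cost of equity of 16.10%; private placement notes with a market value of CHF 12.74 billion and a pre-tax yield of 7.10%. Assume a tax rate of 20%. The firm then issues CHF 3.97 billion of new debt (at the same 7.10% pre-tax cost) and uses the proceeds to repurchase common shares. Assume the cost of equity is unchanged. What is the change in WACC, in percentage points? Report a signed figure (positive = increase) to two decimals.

-0.72 pp

Current WACC:
Total capital V = 44.96 + 12.74 = 57.7.
Equity: weight = 44.96/57.7 = 0.7792; cost = 16.1%.
Private placement notes: weight = 12.74/57.7 = 0.2208; after-tax cost = 7.1% × (1 − 20%) = 5.6800%.
WACC = 0.7792 × 16.1000% + 0.2208 × 5.6800% = 13.7993%.
After the change:
Total capital V = 40.99 + 16.71 = 57.7.
Equity: weight = 40.99/57.7 = 0.7104; cost = 16.1%.
Private placement notes: weight = 16.71/57.7 = 0.2896; after-tax cost = 7.1% × (1 − 20%) = 5.6800%.
WACC = 0.7104 × 16.1000% + 0.2896 × 5.6800% = 13.0824%.
Change in WACC = 13.0824% − 13.7993% = -0.7169 pp.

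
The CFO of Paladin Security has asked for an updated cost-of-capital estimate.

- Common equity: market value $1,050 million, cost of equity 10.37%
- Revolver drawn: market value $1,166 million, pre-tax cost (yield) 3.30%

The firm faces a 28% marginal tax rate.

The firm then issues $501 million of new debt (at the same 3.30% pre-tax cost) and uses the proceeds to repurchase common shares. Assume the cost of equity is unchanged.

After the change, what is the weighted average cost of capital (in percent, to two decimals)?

4.36%

After the change:
Total capital V = 549 + 1667 = 2216.
Equity: weight = 549/2216 = 0.2477; cost = 10.37%.
Revolver drawn: weight = 1667/2216 = 0.7523; after-tax cost = 3.3% × (1 − 28%) = 2.3760%.
WACC = 0.2477 × 10.3700% + 0.7523 × 2.3760% = 4.3565%.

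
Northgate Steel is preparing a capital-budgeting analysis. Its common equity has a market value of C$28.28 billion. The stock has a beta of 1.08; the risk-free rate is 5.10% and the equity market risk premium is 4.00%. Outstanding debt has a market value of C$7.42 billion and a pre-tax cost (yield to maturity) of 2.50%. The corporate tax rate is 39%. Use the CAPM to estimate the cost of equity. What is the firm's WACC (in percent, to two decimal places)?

7.78%

Cost of equity via CAPM: Re = 5.1% + 1.08 × 4.0% = 9.4200%.
Total capital V = 28.28 + 7.42 = 35.7.
Equity: weight = 28.28/35.7 = 0.7922; cost = 9.42%.
Debt: weight = 7.42/35.7 = 0.2078; after-tax cost = 2.5% × (1 − 39%) = 1.5250%.
WACC = 0.7922 × 9.4200% + 0.2078 × 1.5250% = 7.7791%.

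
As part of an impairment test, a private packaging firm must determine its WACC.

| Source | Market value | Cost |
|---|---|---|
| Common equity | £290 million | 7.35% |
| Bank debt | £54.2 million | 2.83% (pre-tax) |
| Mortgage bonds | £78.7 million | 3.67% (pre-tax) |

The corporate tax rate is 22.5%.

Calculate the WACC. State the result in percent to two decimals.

5.85%

Total capital V = 290 + 54.2 + 78.7 = 422.9.
Equity: weight = 290/422.9 = 0.6857; cost = 7.35%.
Bank debt: weight = 54.2/422.9 = 0.1282; after-tax cost = 2.83% × (1 − 22.5%) = 2.1932%.
Mortgage bonds: weight = 78.7/422.9 = 0.1861; after-tax cost = 3.67% × (1 − 22.5%) = 2.8443%.
WACC = 0.6857 × 7.3500% + 0.1282 × 2.1932% + 0.1861 × 2.8443% = 5.8506%.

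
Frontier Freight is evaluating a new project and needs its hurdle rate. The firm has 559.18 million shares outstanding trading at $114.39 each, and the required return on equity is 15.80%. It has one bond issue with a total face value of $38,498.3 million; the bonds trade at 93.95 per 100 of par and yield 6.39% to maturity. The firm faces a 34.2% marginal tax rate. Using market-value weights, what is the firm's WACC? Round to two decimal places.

Market value of equity E = 114.39 × 559.18m = 63964.6002m. Market value of debt D = 38498.3m × 93.95/100 = 36169.15285m.
Total capital V = 63964.6002 + 36169.15285 = 100133.75305.
Equity: weight = 63964.6002/100133.75305 = 0.6388; cost = 15.8%.
Bonds outstanding: weight = 36169.15285/100133.75305 = 0.3612; after-tax cost = 6.39% × (1 − 34.2%) = 4.2046%.
WACC = 0.6388 × 15.8000% + 0.3612 × 4.2046% = 11.6117%.

11.61%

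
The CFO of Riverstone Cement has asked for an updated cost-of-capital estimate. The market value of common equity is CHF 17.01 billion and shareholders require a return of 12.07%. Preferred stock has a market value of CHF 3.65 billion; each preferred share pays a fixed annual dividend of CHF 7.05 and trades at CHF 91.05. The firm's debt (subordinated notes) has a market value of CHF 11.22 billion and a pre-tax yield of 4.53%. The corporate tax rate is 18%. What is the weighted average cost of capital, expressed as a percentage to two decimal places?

Cost of preferred: Rp = 7.05 / 91.05 = 7.7430%.
Total capital V = 17.01 + 3.65 + 11.22 = 31.88.
Equity: weight = 17.01/31.88 = 0.5336; cost = 12.07%.
Preferred: weight = 3.65/31.88 = 0.1145; cost = 7.743%.
Subordinated notes: weight = 11.22/31.88 = 0.3519; after-tax cost = 4.53% × (1 − 18%) = 3.7146%.
WACC = 0.5336 × 12.0700% + 0.1145 × 7.7430% + 0.3519 × 3.7146% = 8.6340%.

8.63%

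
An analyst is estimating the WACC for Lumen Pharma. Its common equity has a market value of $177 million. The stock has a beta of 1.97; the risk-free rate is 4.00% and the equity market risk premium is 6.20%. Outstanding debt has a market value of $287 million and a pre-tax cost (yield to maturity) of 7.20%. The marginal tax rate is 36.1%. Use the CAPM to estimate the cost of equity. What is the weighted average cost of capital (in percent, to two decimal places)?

9.03%

Cost of equity via CAPM: Re = 4.0% + 1.97 × 6.2% = 16.2140%.
Total capital V = 177 + 287 = 464.
Equity: weight = 177/464 = 0.3815; cost = 16.214%.
Debt: weight = 287/464 = 0.6185; after-tax cost = 7.2% × (1 − 36.1%) = 4.6008%.
WACC = 0.3815 × 16.2140% + 0.6185 × 4.6008% = 9.0308%.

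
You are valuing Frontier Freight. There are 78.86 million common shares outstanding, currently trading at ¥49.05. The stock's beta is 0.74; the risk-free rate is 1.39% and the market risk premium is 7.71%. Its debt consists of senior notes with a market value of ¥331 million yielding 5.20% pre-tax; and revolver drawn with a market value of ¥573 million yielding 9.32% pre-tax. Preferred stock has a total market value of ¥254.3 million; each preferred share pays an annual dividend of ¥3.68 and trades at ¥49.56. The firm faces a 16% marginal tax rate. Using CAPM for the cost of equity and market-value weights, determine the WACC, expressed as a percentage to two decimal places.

7.02%

Cost of equity via CAPM: Re = 1.39% + 0.74 × 7.71% = 7.0954%.
Cost of preferred: Rp = 3.68 / 49.56 = 7.4253%.
Market value of equity E = 49.05 × 78.86m = 3868.083m.
Total capital V = 3868.083 + 254.3 + 331 + 573 = 5026.383.
Equity: weight = 3868.083/5026.383 = 0.7696; cost = 7.0954%.
Preferred: weight = 254.3/5026.383 = 0.0506; cost = 7.4253%.
Senior notes: weight = 331/5026.383 = 0.0659; after-tax cost = 5.2% × (1 − 16%) = 4.3680%.
Revolver drawn: weight = 573/5026.383 = 0.1140; after-tax cost = 9.32% × (1 − 16%) = 7.8288%.
WACC = 0.7696 × 7.0954% + 0.0506 × 7.4253% + 0.0659 × 4.3680% + 0.1140 × 7.8288% = 7.0161%.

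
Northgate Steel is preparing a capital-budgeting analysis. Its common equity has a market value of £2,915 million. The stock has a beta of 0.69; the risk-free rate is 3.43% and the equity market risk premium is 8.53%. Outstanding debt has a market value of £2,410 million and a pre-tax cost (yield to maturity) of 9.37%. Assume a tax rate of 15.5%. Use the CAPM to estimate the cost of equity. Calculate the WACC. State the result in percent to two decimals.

8.68%

Cost of equity via CAPM: Re = 3.43% + 0.69 × 8.53% = 9.3157%.
Total capital V = 2915 + 2410 = 5325.
Equity: weight = 2915/5325 = 0.5474; cost = 9.3157%.
Debt: weight = 2410/5325 = 0.4526; after-tax cost = 9.37% × (1 − 15.5%) = 7.9176%.
WACC = 0.5474 × 9.3157% + 0.4526 × 7.9176% = 8.6830%.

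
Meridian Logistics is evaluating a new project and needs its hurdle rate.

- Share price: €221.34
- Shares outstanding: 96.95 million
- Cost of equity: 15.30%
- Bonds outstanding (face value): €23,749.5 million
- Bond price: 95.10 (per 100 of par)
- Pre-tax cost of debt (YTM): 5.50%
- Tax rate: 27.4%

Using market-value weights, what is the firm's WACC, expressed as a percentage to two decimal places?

Market value of equity E = 221.34 × 96.95m = 21458.913m. Market value of debt D = 23749.5m × 95.1/100 = 22585.7745m.
Total capital V = 21458.913 + 22585.7745 = 44044.6875.
Equity: weight = 21458.913/44044.6875 = 0.4872; cost = 15.3%.
Bonds outstanding: weight = 22585.7745/44044.6875 = 0.5128; after-tax cost = 5.5% × (1 − 27.4%) = 3.9930%.
WACC = 0.4872 × 15.3000% + 0.5128 × 3.9930% = 9.5019%.

9.50%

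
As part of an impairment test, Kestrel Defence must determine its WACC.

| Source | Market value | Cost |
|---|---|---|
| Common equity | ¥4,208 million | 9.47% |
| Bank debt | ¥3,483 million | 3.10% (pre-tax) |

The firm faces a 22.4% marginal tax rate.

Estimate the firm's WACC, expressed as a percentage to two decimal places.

Total capital V = 4208 + 3483 = 7691.
Equity: weight = 4208/7691 = 0.5471; cost = 9.47%.
Bank debt: weight = 3483/7691 = 0.4529; after-tax cost = 3.1% × (1 − 22.4%) = 2.4056%.
WACC = 0.5471 × 9.4700% + 0.4529 × 2.4056% = 6.2708%.

6.27%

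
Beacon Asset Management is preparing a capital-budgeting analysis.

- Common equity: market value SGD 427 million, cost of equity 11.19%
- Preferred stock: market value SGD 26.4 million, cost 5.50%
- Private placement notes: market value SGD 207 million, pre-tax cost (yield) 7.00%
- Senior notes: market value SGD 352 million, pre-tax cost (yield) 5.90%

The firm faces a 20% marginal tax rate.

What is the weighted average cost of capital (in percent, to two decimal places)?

7.65%

Total capital V = 427 + 26.4 + 207 + 352 = 1012.4.
Equity: weight = 427/1012.4 = 0.4218; cost = 11.19%.
Preferred: weight = 26.4/1012.4 = 0.0261; cost = 5.5%.
Private placement notes: weight = 207/1012.4 = 0.2045; after-tax cost = 7% × (1 − 20%) = 5.6000%.
Senior notes: weight = 352/1012.4 = 0.3477; after-tax cost = 5.9% × (1 − 20%) = 4.7200%.
WACC = 0.4218 × 11.1900% + 0.0261 × 5.5000% + 0.2045 × 5.6000% + 0.3477 × 4.7200% = 7.6491%.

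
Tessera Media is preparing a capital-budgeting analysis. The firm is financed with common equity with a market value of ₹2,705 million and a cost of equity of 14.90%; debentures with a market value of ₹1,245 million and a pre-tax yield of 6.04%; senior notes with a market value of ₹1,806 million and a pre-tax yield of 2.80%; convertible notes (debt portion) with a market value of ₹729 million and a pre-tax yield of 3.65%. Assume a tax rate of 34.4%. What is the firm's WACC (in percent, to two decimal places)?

Total capital V = 2705 + 1245 + 1806 + 729 = 6485.
Equity: weight = 2705/6485 = 0.4171; cost = 14.9%.
Debentures: weight = 1245/6485 = 0.1920; after-tax cost = 6.04% × (1 − 34.4%) = 3.9622%.
Senior notes: weight = 1806/6485 = 0.2785; after-tax cost = 2.8% × (1 − 34.4%) = 1.8368%.
Convertible notes (debt portion): weight = 729/6485 = 0.1124; after-tax cost = 3.65% × (1 − 34.4%) = 2.3944%.
WACC = 0.4171 × 14.9000% + 0.1920 × 3.9622% + 0.2785 × 1.8368% + 0.1124 × 2.3944% = 7.7564%.

7.76%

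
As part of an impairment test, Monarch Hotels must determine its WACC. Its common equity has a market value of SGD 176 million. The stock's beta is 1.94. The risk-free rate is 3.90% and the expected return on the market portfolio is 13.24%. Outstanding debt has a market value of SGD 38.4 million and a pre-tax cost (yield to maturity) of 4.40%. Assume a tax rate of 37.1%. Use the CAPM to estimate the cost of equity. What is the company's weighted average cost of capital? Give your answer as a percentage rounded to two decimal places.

Market risk premium = 13.24% − 3.9% = 9.34%.
Cost of equity via CAPM: Re = 3.9% + 1.94 × 9.34% = 22.0196%.
Total capital V = 176 + 38.4 = 214.4.
Equity: weight = 176/214.4 = 0.8209; cost = 22.0196%.
Debt: weight = 38.4/214.4 = 0.1791; after-tax cost = 4.4% × (1 − 37.1%) = 2.7676%.
WACC = 0.8209 × 22.0196% + 0.1791 × 2.7676% = 18.5715%.

18.57%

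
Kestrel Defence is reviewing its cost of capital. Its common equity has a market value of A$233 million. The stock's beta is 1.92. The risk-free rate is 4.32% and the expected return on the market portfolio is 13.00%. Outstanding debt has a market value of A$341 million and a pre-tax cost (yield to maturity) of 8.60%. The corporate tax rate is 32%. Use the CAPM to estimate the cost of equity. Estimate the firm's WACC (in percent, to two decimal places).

Market risk premium = 13.0% − 4.32% = 8.68%.
Cost of equity via CAPM: Re = 4.32% + 1.92 × 8.68% = 20.9856%.
Total capital V = 233 + 341 = 574.
Equity: weight = 233/574 = 0.4059; cost = 20.9856%.
Debt: weight = 341/574 = 0.5941; after-tax cost = 8.6% × (1 − 32%) = 5.8480%.
WACC = 0.4059 × 20.9856% + 0.5941 × 5.8480% = 11.9927%.

11.99%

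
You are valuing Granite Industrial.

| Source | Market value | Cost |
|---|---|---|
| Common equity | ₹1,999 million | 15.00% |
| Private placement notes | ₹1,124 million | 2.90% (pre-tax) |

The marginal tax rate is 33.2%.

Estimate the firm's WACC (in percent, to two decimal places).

Total capital V = 1999 + 1124 = 3123.
Equity: weight = 1999/3123 = 0.6401; cost = 15%.
Private placement notes: weight = 1124/3123 = 0.3599; after-tax cost = 2.9% × (1 − 33.2%) = 1.9372%.
WACC = 0.6401 × 15.0000% + 0.3599 × 1.9372% = 10.2986%.

10.30%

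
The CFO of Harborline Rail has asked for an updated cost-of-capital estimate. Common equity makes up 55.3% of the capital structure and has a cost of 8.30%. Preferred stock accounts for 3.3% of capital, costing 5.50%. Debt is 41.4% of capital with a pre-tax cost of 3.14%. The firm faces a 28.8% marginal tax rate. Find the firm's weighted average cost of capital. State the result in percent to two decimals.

5.70%

After-tax cost of debt = 3.14% × (1 − 28.8%) = 2.2357%.
WACC = 0.553 × 8.3000% + 0.033 × 5.5000% + 0.414 × 2.2357% = 5.6970%.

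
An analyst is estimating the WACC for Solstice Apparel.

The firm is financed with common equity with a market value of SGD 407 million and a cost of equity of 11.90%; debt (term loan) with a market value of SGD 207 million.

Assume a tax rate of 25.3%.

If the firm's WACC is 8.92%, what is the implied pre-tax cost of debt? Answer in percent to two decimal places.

Total capital V = 407 + 207 = 614.
Equity weight = 407/614 = 0.6629.
Term loan weight = 207/614 = 0.3371.
Equity contribution = 0.6629 × 11.9% = 7.8881%.
Remaining for debt = 8.92% − 7.8881% = 1.0319%.
Rd × (1 − 25.3%) × 0.3371 = 1.0319%  ⇒  Rd = 4.0974%.

4.10%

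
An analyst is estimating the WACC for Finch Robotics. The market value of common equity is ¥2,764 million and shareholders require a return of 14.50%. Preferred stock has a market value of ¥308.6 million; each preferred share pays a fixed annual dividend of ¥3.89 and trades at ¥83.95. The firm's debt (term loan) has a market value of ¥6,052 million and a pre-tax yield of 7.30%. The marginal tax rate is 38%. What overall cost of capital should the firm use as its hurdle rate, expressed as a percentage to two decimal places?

7.55%

Cost of preferred: Rp = 3.89 / 83.95 = 4.6337%.
Total capital V = 2764 + 308.6 + 6052 = 9124.6.
Equity: weight = 2764/9124.6 = 0.3029; cost = 14.5%.
Preferred: weight = 308.6/9124.6 = 0.0338; cost = 4.6337%.
Term loan: weight = 6052/9124.6 = 0.6633; after-tax cost = 7.3% × (1 − 38%) = 4.5260%.
WACC = 0.3029 × 14.5000% + 0.0338 × 4.6337% + 0.6633 × 4.5260% = 7.5509%.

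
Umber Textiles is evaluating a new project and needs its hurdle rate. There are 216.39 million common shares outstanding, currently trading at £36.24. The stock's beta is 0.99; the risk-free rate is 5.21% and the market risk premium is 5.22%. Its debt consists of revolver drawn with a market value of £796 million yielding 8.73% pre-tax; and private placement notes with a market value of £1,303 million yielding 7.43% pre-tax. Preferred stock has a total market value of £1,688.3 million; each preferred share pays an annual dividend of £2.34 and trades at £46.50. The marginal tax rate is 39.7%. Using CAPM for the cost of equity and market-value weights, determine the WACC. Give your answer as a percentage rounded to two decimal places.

Cost of equity via CAPM: Re = 5.21% + 0.99 × 5.22% = 10.3778%.
Cost of preferred: Rp = 2.34 / 46.5 = 5.0323%.
Market value of equity E = 36.24 × 216.39m = 7841.9736m.
Total capital V = 7841.9736 + 1688.3 + 796 + 1303 = 11629.2736.
Equity: weight = 7841.9736/11629.2736 = 0.6743; cost = 10.3778%.
Preferred: weight = 1688.3/11629.2736 = 0.1452; cost = 5.0323%.
Revolver drawn: weight = 796/11629.2736 = 0.0684; after-tax cost = 8.73% × (1 − 39.7%) = 5.2642%.
Private placement notes: weight = 1303/11629.2736 = 0.1120; after-tax cost = 7.43% × (1 − 39.7%) = 4.4803%.
WACC = 0.6743 × 10.3778% + 0.1452 × 5.0323% + 0.0684 × 5.2642% + 0.1120 × 4.4803% = 8.5910%.

8.59%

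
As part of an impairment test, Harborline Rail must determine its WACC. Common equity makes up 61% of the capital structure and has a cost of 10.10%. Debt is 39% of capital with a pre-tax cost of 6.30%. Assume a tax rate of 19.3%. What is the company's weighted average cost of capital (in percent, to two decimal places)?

8.14%

After-tax cost of debt = 6.3% × (1 − 19.3%) = 5.0841%.
WACC = 0.610 × 10.1000% + 0.390 × 5.0841% = 8.1438%.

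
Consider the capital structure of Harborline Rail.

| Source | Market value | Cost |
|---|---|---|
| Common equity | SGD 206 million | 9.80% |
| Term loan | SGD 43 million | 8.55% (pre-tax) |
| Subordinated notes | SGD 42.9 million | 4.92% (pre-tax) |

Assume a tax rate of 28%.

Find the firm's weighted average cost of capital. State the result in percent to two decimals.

Total capital V = 206 + 43 + 42.9 = 291.9.
Equity: weight = 206/291.9 = 0.7057; cost = 9.8%.
Term loan: weight = 43/291.9 = 0.1473; after-tax cost = 8.55% × (1 − 28%) = 6.1560%.
Subordinated notes: weight = 42.9/291.9 = 0.1470; after-tax cost = 4.92% × (1 − 28%) = 3.5424%.
WACC = 0.7057 × 9.8000% + 0.1473 × 6.1560% + 0.1470 × 3.5424% = 8.3435%.

8.34%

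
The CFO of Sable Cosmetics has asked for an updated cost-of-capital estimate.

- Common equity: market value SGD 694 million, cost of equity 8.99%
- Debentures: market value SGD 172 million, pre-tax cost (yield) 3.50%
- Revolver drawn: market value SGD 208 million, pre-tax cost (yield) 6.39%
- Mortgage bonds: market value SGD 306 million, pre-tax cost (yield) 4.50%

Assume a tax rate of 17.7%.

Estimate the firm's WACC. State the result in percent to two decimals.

6.49%

Total capital V = 694 + 172 + 208 + 306 = 1380.
Equity: weight = 694/1380 = 0.5029; cost = 8.99%.
Debentures: weight = 172/1380 = 0.1246; after-tax cost = 3.5% × (1 − 17.7%) = 2.8805%.
Revolver drawn: weight = 208/1380 = 0.1507; after-tax cost = 6.39% × (1 − 17.7%) = 5.2590%.
Mortgage bonds: weight = 306/1380 = 0.2217; after-tax cost = 4.5% × (1 − 17.7%) = 3.7035%.
WACC = 0.5029 × 8.9900% + 0.1246 × 2.8805% + 0.1507 × 5.2590% + 0.2217 × 3.7035% = 6.4939%.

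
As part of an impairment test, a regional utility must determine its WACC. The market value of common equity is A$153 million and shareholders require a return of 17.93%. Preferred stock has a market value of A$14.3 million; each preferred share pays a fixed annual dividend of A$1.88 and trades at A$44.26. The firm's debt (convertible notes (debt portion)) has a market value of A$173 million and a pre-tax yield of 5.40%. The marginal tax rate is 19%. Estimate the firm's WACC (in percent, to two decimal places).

10.46%

Cost of preferred: Rp = 1.88 / 44.26 = 4.2476%.
Total capital V = 153 + 14.3 + 173 = 340.3.
Equity: weight = 153/340.3 = 0.4496; cost = 17.93%.
Preferred: weight = 14.3/340.3 = 0.0420; cost = 4.2476%.
Convertible notes (debt portion): weight = 173/340.3 = 0.5084; after-tax cost = 5.4% × (1 − 19%) = 4.3740%.
WACC = 0.4496 × 17.9300% + 0.0420 × 4.2476% + 0.5084 × 4.3740% = 10.4635%.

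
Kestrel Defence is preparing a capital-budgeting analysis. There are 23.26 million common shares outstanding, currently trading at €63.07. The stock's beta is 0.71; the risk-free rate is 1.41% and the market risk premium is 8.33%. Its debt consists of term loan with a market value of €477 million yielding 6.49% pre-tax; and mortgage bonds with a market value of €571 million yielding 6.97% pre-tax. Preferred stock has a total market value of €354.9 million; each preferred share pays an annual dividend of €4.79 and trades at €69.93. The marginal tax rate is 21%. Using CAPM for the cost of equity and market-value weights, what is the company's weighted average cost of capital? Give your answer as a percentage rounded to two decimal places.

6.54%

Cost of equity via CAPM: Re = 1.41% + 0.71 × 8.33% = 7.3243%.
Cost of preferred: Rp = 4.79 / 69.93 = 6.8497%.
Market value of equity E = 63.07 × 23.26m = 1467.0082m.
Total capital V = 1467.0082 + 354.9 + 477 + 571 = 2869.9082.
Equity: weight = 1467.0082/2869.9082 = 0.5112; cost = 7.3243%.
Preferred: weight = 354.9/2869.9082 = 0.1237; cost = 6.8497%.
Term loan: weight = 477/2869.9082 = 0.1662; after-tax cost = 6.49% × (1 − 21%) = 5.1271%.
Mortgage bonds: weight = 571/2869.9082 = 0.1990; after-tax cost = 6.97% × (1 − 21%) = 5.5063%.
WACC = 0.5112 × 7.3243% + 0.1237 × 6.8497% + 0.1662 × 5.1271% + 0.1990 × 5.5063% = 6.5387%.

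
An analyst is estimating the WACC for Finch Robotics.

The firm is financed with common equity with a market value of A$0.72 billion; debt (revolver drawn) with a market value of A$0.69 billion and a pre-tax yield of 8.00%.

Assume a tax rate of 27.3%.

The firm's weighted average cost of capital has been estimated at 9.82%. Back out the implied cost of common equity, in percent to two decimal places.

13.66%

Total capital V = 0.72 + 0.69 = 1.41.
Equity weight = 0.72/1.41 = 0.5106.
Revolver drawn weight = 0.69/1.41 = 0.4894.
Debt contribution = 0.4894 × 8% × (1 − 27.3%) = 2.8461%.
Required equity contribution = 9.82% − 2.8461% = 6.9739%.
Re = 6.9739% / 0.5106 = 13.6572%.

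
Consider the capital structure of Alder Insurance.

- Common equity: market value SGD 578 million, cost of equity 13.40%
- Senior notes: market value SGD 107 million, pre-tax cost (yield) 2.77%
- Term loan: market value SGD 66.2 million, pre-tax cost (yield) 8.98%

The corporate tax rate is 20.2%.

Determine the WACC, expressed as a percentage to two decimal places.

11.26%

Total capital V = 578 + 107 + 66.2 = 751.2.
Equity: weight = 578/751.2 = 0.7694; cost = 13.4%.
Senior notes: weight = 107/751.2 = 0.1424; after-tax cost = 2.77% × (1 − 20.2%) = 2.2105%.
Term loan: weight = 66.2/751.2 = 0.0881; after-tax cost = 8.98% × (1 − 20.2%) = 7.1660%.
WACC = 0.7694 × 13.4000% + 0.1424 × 2.2105% + 0.0881 × 7.1660% = 11.2568%.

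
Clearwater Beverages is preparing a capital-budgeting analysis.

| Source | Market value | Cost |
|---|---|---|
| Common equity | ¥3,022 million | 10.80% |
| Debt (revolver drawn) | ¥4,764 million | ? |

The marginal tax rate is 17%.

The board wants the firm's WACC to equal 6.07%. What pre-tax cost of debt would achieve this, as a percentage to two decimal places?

3.70%

Total capital V = 3022 + 4764 = 7786.
Equity weight = 3022/7786 = 0.3881.
Revolver drawn weight = 4764/7786 = 0.6119.
Equity contribution = 0.3881 × 10.8% = 4.1918%.
Remaining for debt = 6.07% − 4.1918% = 1.8782%.
Rd × (1 − 17%) × 0.6119 = 1.8782%  ⇒  Rd = 3.6983%.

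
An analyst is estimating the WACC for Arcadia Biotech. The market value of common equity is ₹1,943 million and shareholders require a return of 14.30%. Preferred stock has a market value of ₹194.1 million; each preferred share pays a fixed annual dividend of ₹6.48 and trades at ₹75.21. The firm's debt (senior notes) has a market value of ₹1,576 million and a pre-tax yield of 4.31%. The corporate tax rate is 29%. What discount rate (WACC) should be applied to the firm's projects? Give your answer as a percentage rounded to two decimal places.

Cost of preferred: Rp = 6.48 / 75.21 = 8.6159%.
Total capital V = 1943 + 194.1 + 1576 = 3713.1.
Equity: weight = 1943/3713.1 = 0.5233; cost = 14.3%.
Preferred: weight = 194.1/3713.1 = 0.0523; cost = 8.6159%.
Senior notes: weight = 1576/3713.1 = 0.4244; after-tax cost = 4.31% × (1 − 29%) = 3.0601%.
WACC = 0.5233 × 14.3000% + 0.0523 × 8.6159% + 0.4244 × 3.0601% = 9.2322%.

9.23%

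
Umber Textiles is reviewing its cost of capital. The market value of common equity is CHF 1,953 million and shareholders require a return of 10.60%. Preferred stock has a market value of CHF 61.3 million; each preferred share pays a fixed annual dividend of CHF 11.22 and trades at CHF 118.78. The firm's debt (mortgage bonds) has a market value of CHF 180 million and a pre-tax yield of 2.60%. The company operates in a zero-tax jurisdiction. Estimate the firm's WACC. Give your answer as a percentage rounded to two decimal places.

Cost of preferred: Rp = 11.22 / 118.78 = 9.4460%.
Total capital V = 1953 + 61.3 + 180 = 2194.3.
Equity: weight = 1953/2194.3 = 0.8900; cost = 10.6%.
Preferred: weight = 61.3/2194.3 = 0.0279; cost = 9.446%.
Mortgage bonds: weight = 180/2194.3 = 0.0820; after-tax cost = 2.6% × (1 − 0%) = 2.6000%.
WACC = 0.8900 × 10.6000% + 0.0279 × 9.4460% + 0.0820 × 2.6000% = 9.9115%.

9.91%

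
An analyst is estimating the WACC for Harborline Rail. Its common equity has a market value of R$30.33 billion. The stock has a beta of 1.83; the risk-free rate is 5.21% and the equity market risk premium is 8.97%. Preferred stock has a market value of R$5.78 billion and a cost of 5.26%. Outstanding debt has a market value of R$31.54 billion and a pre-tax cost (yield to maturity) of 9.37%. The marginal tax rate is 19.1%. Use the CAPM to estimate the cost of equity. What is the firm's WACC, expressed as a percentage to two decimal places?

Cost of equity via CAPM: Re = 5.21% + 1.83 × 8.97% = 21.6251%.
Total capital V = 30.33 + 5.78 + 31.54 = 67.65.
Equity: weight = 30.33/67.65 = 0.4483; cost = 21.6251%.
Preferred: weight = 5.78/67.65 = 0.0854; cost = 5.26%.
Debt: weight = 31.54/67.65 = 0.4662; after-tax cost = 9.37% × (1 − 19.1%) = 7.5803%.
WACC = 0.4483 × 21.6251% + 0.0854 × 5.2600% + 0.4662 × 7.5803% = 13.6789%.

13.68%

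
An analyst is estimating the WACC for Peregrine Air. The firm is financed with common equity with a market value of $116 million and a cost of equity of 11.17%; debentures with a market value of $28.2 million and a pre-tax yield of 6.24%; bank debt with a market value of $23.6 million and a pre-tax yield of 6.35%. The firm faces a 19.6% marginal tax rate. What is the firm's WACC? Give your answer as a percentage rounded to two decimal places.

9.28%

Total capital V = 116 + 28.2 + 23.6 = 167.8.
Equity: weight = 116/167.8 = 0.6913; cost = 11.17%.
Debentures: weight = 28.2/167.8 = 0.1681; after-tax cost = 6.24% × (1 − 19.6%) = 5.0170%.
Bank debt: weight = 23.6/167.8 = 0.1406; after-tax cost = 6.35% × (1 − 19.6%) = 5.1054%.
WACC = 0.6913 × 11.1700% + 0.1681 × 5.0170% + 0.1406 × 5.1054% = 9.2830%.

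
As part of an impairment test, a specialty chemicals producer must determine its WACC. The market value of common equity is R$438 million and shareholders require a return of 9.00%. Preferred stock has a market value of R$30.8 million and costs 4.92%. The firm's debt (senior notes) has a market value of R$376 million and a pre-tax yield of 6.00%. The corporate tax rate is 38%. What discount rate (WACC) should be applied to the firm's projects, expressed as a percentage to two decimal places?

Total capital V = 438 + 30.8 + 376 = 844.8.
Equity: weight = 438/844.8 = 0.5185; cost = 9%.
Preferred: weight = 30.8/844.8 = 0.0365; cost = 4.92%.
Senior notes: weight = 376/844.8 = 0.4451; after-tax cost = 6% × (1 − 38%) = 3.7200%.
WACC = 0.5185 × 9.0000% + 0.0365 × 4.9200% + 0.4451 × 3.7200% = 6.5013%.

6.50%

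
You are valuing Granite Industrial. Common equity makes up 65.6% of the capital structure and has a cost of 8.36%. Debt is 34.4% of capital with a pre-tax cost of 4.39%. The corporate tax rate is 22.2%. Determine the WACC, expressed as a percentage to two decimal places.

After-tax cost of debt = 4.39% × (1 − 22.2%) = 3.4154%.
WACC = 0.656 × 8.3600% + 0.344 × 3.4154% = 6.6591%.

6.66%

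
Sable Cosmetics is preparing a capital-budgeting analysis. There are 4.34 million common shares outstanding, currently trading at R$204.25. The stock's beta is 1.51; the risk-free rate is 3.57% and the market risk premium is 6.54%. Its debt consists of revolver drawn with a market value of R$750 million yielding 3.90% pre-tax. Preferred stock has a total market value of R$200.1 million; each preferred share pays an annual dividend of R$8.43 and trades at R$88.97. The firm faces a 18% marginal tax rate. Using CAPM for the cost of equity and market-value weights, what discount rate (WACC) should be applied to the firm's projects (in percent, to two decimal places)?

8.83%

Cost of equity via CAPM: Re = 3.57% + 1.51 × 6.54% = 13.4454%.
Cost of preferred: Rp = 8.43 / 88.97 = 9.4751%.
Market value of equity E = 204.25 × 4.34m = 886.445m.
Total capital V = 886.445 + 200.1 + 750 = 1836.545.
Equity: weight = 886.445/1836.545 = 0.4827; cost = 13.4454%.
Preferred: weight = 200.1/1836.545 = 0.1090; cost = 9.4751%.
Revolver drawn: weight = 750/1836.545 = 0.4084; after-tax cost = 3.9% × (1 − 18%) = 3.1980%.
WACC = 0.4827 × 13.4454% + 0.1090 × 9.4751% + 0.4084 × 3.1980% = 8.8280%.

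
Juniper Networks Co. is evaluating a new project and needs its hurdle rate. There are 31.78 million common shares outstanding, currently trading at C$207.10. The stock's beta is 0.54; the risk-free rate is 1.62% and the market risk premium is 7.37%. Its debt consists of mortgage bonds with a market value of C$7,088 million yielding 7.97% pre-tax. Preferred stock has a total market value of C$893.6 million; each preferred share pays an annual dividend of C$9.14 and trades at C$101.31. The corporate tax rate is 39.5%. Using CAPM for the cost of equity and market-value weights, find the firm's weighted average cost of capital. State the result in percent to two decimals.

5.43%

Cost of equity via CAPM: Re = 1.62% + 0.54 × 7.37% = 5.5998%.
Cost of preferred: Rp = 9.14 / 101.31 = 9.0218%.
Market value of equity E = 207.1 × 31.78m = 6581.638m.
Total capital V = 6581.638 + 893.6 + 7088 = 14563.238.
Equity: weight = 6581.638/14563.238 = 0.4519; cost = 5.5998%.
Preferred: weight = 893.6/14563.238 = 0.0614; cost = 9.0218%.
Mortgage bonds: weight = 7088/14563.238 = 0.4867; after-tax cost = 7.97% × (1 − 39.5%) = 4.8218%.
WACC = 0.4519 × 5.5998% + 0.0614 × 9.0218% + 0.4867 × 4.8218% = 5.4311%.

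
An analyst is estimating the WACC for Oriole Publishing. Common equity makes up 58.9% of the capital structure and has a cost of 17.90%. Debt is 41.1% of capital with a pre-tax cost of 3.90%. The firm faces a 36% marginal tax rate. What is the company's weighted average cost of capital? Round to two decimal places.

After-tax cost of debt = 3.9% × (1 − 36%) = 2.4960%.
WACC = 0.589 × 17.9000% + 0.411 × 2.4960% = 11.5690%.

11.57%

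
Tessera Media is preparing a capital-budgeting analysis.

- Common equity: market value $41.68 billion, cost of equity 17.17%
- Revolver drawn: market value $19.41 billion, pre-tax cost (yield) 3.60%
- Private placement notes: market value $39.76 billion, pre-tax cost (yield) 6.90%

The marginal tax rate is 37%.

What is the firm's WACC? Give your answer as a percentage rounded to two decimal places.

Total capital V = 41.68 + 19.41 + 39.76 = 100.85.
Equity: weight = 41.68/100.85 = 0.4133; cost = 17.17%.
Revolver drawn: weight = 19.41/100.85 = 0.1925; after-tax cost = 3.6% × (1 − 37%) = 2.2680%.
Private placement notes: weight = 39.76/100.85 = 0.3942; after-tax cost = 6.9% × (1 − 37%) = 4.3470%.
WACC = 0.4133 × 17.1700% + 0.1925 × 2.2680% + 0.3942 × 4.3470% = 9.2464%.

9.25%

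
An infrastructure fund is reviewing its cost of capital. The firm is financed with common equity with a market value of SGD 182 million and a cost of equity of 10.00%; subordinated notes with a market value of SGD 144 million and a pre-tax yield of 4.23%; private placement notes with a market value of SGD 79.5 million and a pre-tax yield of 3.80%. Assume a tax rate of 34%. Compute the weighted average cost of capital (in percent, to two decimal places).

5.97%

Total capital V = 182 + 144 + 79.5 = 405.5.
Equity: weight = 182/405.5 = 0.4488; cost = 10%.
Subordinated notes: weight = 144/405.5 = 0.3551; after-tax cost = 4.23% × (1 − 34%) = 2.7918%.
Private placement notes: weight = 79.5/405.5 = 0.1961; after-tax cost = 3.8% × (1 − 34%) = 2.5080%.
WACC = 0.4488 × 10.0000% + 0.3551 × 2.7918% + 0.1961 × 2.5080% = 5.9714%.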